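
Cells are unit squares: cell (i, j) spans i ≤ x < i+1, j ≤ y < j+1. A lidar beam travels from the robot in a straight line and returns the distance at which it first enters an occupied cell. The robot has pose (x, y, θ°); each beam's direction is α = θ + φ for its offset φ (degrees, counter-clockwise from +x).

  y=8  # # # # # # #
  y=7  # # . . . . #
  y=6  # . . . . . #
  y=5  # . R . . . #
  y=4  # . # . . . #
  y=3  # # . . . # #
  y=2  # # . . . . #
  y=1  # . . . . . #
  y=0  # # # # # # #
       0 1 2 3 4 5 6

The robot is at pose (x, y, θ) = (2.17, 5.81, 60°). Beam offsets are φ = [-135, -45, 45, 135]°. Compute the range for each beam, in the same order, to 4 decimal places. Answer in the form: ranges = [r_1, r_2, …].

ranges = [0.8386, 3.9651, 1.2320, 1.2113]

beam 1: φ=-135°, α=285°
  dir = (cos 285°, sin 285°) = (0.2588, -0.9659); from cell (2,5)
  next x-line at t=3.2069, next y-line at t=0.8386; Δt_x=3.8637, Δt_y=1.0353
    y: enter (2,4) at t=0.8386 ← occupied
  → r_1 = 0.8386
beam 2: φ=-45°, α=15°
  dir = (cos 15°, sin 15°) = (0.9659, 0.2588); from cell (2,5)
  next x-line at t=0.8593, next y-line at t=0.7341; Δt_x=1.0353, Δt_y=3.8637
    y: enter (2,6) at t=0.7341
    x: enter (3,6) at t=0.8593
    x: enter (4,6) at t=1.8946
    x: enter (5,6) at t=2.9298
    x: enter (6,6) at t=3.9651 ← occupied
  → r_2 = 3.9651
beam 3: φ=45°, α=105°
  dir = (cos 105°, sin 105°) = (-0.2588, 0.9659); from cell (2,5)
  next x-line at t=0.6568, next y-line at t=0.1967; Δt_x=3.8637, Δt_y=1.0353
    y: enter (2,6) at t=0.1967
    x: enter (1,6) at t=0.6568
    y: enter (1,7) at t=1.2320 ← occupied
  → r_3 = 1.2320
beam 4: φ=135°, α=195°
  dir = (cos 195°, sin 195°) = (-0.9659, -0.2588); from cell (2,5)
  next x-line at t=0.1760, next y-line at t=3.1296; Δt_x=1.0353, Δt_y=3.8637
    x: enter (1,5) at t=0.1760
    x: enter (0,5) at t=1.2113 ← occupied
  → r_4 = 1.2113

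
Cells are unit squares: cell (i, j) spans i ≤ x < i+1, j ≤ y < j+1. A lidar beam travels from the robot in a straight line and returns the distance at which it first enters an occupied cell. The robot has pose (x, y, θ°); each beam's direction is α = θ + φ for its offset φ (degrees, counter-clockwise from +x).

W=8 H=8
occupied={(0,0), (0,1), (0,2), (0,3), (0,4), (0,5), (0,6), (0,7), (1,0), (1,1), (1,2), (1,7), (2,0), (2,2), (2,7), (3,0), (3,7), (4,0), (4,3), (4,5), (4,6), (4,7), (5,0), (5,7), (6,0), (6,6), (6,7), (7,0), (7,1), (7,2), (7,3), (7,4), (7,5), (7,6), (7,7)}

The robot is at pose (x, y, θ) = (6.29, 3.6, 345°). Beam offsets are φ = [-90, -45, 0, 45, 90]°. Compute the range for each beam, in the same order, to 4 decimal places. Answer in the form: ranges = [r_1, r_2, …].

ranges = [2.6917, 1.4200, 0.7350, 0.8198, 2.4847]

beam 1: φ=-90°, α=255°
  dir = (cos 255°, sin 255°) = (-0.2588, -0.9659); from cell (6,3)
  next x-line at t=1.1205, next y-line at t=0.6212; Δt_x=3.8637, Δt_y=1.0353
    y: enter (6,2) at t=0.6212
    x: enter (5,2) at t=1.1205
    y: enter (5,1) at t=1.6564
    y: enter (5,0) at t=2.6917 ← occupied
  → r_1 = 2.6917
beam 2: φ=-45°, α=300°
  dir = (cos 300°, sin 300°) = (0.5000, -0.8660); from cell (6,3)
  next x-line at t=1.4200, next y-line at t=0.6928; Δt_x=2.0000, Δt_y=1.1547
    y: enter (6,2) at t=0.6928
    x: enter (7,2) at t=1.4200 ← occupied
  → r_2 = 1.4200
beam 3: φ=0°, α=345°
  dir = (cos 345°, sin 345°) = (0.9659, -0.2588); from cell (6,3)
  next x-line at t=0.7350, next y-line at t=2.3182; Δt_x=1.0353, Δt_y=3.8637
    x: enter (7,3) at t=0.7350 ← occupied
  → r_3 = 0.7350
beam 4: φ=45°, α=30°
  dir = (cos 30°, sin 30°) = (0.8660, 0.5000); from cell (6,3)
  next x-line at t=0.8198, next y-line at t=0.8000; Δt_x=1.1547, Δt_y=2.0000
    y: enter (6,4) at t=0.8000
    x: enter (7,4) at t=0.8198 ← occupied
  → r_4 = 0.8198
beam 5: φ=90°, α=75°
  dir = (cos 75°, sin 75°) = (0.2588, 0.9659); from cell (6,3)
  next x-line at t=2.7432, next y-line at t=0.4141; Δt_x=3.8637, Δt_y=1.0353
    y: enter (6,4) at t=0.4141
    y: enter (6,5) at t=1.4494
    y: enter (6,6) at t=2.4847 ← occupied
  → r_5 = 2.4847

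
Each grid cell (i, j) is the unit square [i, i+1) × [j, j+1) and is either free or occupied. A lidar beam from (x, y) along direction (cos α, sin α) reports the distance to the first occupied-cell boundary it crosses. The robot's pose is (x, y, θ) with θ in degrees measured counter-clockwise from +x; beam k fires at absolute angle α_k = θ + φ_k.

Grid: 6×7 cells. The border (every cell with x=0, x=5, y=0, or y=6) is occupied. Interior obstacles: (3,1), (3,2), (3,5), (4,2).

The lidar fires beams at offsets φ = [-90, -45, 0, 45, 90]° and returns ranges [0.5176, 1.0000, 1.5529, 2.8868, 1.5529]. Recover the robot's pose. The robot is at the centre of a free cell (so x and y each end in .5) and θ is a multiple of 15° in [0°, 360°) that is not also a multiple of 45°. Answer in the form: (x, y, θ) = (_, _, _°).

Candidates: 16 free-cell centres × 16 headings = 256 poses. Raycast each; keep the one whose scan matches to 4 dp.
  (1.5, 1.5, 30°): beam 1 = 0.5774 ≠ 0.5176 ✗
  (1.5, 5.5, 345°): beam 1 = 1.9319 ≠ 0.5176 ✗
  (1.5, 5.5, 330°): beam 1 = 1.0000 ≠ 0.5176 ✗
  (2.5, 1.5, 150°): beam 1 = 1.0000 ≠ 0.5176 ✗
  …
  (3.5, 3.5, 15°): r_1=0.5176, r_2=1.0000, r_3=1.5529, r_4=2.8868, r_5=1.5529 — all match ✓
No second candidate reproduces the full scan.

(x, y, θ) = (3.5, 3.5, 15°)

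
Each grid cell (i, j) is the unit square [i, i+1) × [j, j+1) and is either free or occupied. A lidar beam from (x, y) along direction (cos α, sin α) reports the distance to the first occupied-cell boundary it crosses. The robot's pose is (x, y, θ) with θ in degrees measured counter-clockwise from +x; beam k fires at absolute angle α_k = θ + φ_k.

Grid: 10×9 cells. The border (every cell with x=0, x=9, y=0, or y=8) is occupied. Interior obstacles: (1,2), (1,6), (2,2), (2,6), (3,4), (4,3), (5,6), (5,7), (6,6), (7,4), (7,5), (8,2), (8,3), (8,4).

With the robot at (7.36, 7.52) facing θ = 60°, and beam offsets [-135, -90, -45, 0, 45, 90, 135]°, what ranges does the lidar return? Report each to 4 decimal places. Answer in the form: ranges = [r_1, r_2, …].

ranges = [1.5736, 1.8937, 1.6979, 0.5543, 0.4969, 0.9600, 1.4080]

beam 1: φ=-135°, α=285°
  dir = (cos 285°, sin 285°) = (0.2588, -0.9659); from cell (7,7)
  next x-line at t=2.4728, next y-line at t=0.5383; Δt_x=3.8637, Δt_y=1.0353
    y: enter (7,6) at t=0.5383
    y: enter (7,5) at t=1.5736 ← occupied
  → r_1 = 1.5736
beam 2: φ=-90°, α=330°
  dir = (cos 330°, sin 330°) = (0.8660, -0.5000); from cell (7,7)
  next x-line at t=0.7390, next y-line at t=1.0400; Δt_x=1.1547, Δt_y=2.0000
    x: enter (8,7) at t=0.7390
    y: enter (8,6) at t=1.0400
    x: enter (9,6) at t=1.8937 ← occupied
  → r_2 = 1.8937
beam 3: φ=-45°, α=15°
  dir = (cos 15°, sin 15°) = (0.9659, 0.2588); from cell (7,7)
  next x-line at t=0.6626, next y-line at t=1.8546; Δt_x=1.0353, Δt_y=3.8637
    x: enter (8,7) at t=0.6626
    x: enter (9,7) at t=1.6979 ← occupied
  → r_3 = 1.6979
beam 4: φ=0°, α=60°
  dir = (cos 60°, sin 60°) = (0.5000, 0.8660); from cell (7,7)
  next x-line at t=1.2800, next y-line at t=0.5543; Δt_x=2.0000, Δt_y=1.1547
    y: enter (7,8) at t=0.5543 ← occupied
  → r_4 = 0.5543
beam 5: φ=45°, α=105°
  dir = (cos 105°, sin 105°) = (-0.2588, 0.9659); from cell (7,7)
  next x-line at t=1.3909, next y-line at t=0.4969; Δt_x=3.8637, Δt_y=1.0353
    y: enter (7,8) at t=0.4969 ← occupied
  → r_5 = 0.4969
beam 6: φ=90°, α=150°
  dir = (cos 150°, sin 150°) = (-0.8660, 0.5000); from cell (7,7)
  next x-line at t=0.4157, next y-line at t=0.9600; Δt_x=1.1547, Δt_y=2.0000
    x: enter (6,7) at t=0.4157
    y: enter (6,8) at t=0.9600 ← occupied
  → r_6 = 0.9600
beam 7: φ=135°, α=195°
  dir = (cos 195°, sin 195°) = (-0.9659, -0.2588); from cell (7,7)
  next x-line at t=0.3727, next y-line at t=2.0091; Δt_x=1.0353, Δt_y=3.8637
    x: enter (6,7) at t=0.3727
    x: enter (5,7) at t=1.4080 ← occupied
  → r_7 = 1.4080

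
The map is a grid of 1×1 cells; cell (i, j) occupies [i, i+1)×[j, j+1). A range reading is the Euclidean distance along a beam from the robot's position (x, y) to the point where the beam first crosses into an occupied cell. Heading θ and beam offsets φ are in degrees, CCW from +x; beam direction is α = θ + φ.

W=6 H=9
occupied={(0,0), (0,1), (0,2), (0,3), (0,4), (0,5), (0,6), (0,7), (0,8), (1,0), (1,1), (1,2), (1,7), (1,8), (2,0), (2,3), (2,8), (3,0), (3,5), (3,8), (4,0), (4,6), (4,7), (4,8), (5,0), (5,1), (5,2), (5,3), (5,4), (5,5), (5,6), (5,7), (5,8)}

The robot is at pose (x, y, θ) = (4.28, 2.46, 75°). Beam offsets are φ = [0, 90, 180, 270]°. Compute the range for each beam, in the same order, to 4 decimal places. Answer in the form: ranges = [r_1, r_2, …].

beam 1: φ=0°, α=75°
  dir = (cos 75°, sin 75°) = (0.2588, 0.9659); from cell (4,2)
  next x-line at t=2.7819, next y-line at t=0.5590; Δt_x=3.8637, Δt_y=1.0353
    y: enter (4,3) at t=0.5590
    y: enter (4,4) at t=1.5943
    y: enter (4,5) at t=2.6296
    x: enter (5,5) at t=2.7819 ← occupied
  → r_1 = 2.7819
beam 2: φ=90°, α=165°
  dir = (cos 165°, sin 165°) = (-0.9659, 0.2588); from cell (4,2)
  next x-line at t=0.2899, next y-line at t=2.0864; Δt_x=1.0353, Δt_y=3.8637
    x: enter (3,2) at t=0.2899
    x: enter (2,2) at t=1.3252
    y: enter (2,3) at t=2.0864 ← occupied
  → r_2 = 2.0864
beam 3: φ=180°, α=255°
  dir = (cos 255°, sin 255°) = (-0.2588, -0.9659); from cell (4,2)
  next x-line at t=1.0818, next y-line at t=0.4762; Δt_x=3.8637, Δt_y=1.0353
    y: enter (4,1) at t=0.4762
    x: enter (3,1) at t=1.0818
    y: enter (3,0) at t=1.5115 ← occupied
  → r_3 = 1.5115
beam 4: φ=270°, α=345°
  dir = (cos 345°, sin 345°) = (0.9659, -0.2588); from cell (4,2)
  next x-line at t=0.7454, next y-line at t=1.7773; Δt_x=1.0353, Δt_y=3.8637
    x: enter (5,2) at t=0.7454 ← occupied
  → r_4 = 0.7454

ranges = [2.7819, 2.0864, 1.5115, 0.7454]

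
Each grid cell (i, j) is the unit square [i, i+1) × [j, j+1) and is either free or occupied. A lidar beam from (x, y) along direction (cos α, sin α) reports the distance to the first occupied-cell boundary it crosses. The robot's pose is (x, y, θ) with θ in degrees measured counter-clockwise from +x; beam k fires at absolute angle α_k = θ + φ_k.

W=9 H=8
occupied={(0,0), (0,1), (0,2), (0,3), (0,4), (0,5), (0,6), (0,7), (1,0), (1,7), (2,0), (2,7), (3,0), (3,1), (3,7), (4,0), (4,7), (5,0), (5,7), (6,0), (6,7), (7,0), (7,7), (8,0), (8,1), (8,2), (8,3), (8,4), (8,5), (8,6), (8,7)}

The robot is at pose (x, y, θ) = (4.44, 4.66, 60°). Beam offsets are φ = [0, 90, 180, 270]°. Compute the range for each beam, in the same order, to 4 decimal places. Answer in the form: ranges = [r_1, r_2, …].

ranges = [2.7020, 3.9722, 4.2262, 4.1107]

beam 1: φ=0°, α=60°
  direction (0.5000, 0.8660); cell (4,4); t to first gridline: x 1.1200, y 0.3926 (then +2.0000 / +1.1547)
    (4,5) via y @ 0.3926
    (5,5) via x @ 1.1200
    (5,6) via y @ 1.5473
    (5,7) via y @ 2.7020  # hit
  → r_1 = 2.7020
beam 2: φ=90°, α=150°
  direction (-0.8660, 0.5000); cell (4,4); t to first gridline: x 0.5081, y 0.6800 (then +1.1547 / +2.0000)
    (3,4) via x @ 0.5081
    (3,5) via y @ 0.6800
    (2,5) via x @ 1.6628
    (2,6) via y @ 2.6800
    (1,6) via x @ 2.8175
    (0,6) via x @ 3.9722  # hit
  → r_2 = 3.9722
beam 3: φ=180°, α=240°
  direction (-0.5000, -0.8660); cell (4,4); t to first gridline: x 0.8800, y 0.7621 (then +2.0000 / +1.1547)
    (4,3) via y @ 0.7621
    (3,3) via x @ 0.8800
    (3,2) via y @ 1.9168
    (2,2) via x @ 2.8800
    (2,1) via y @ 3.0715
    (2,0) via y @ 4.2262  # hit
  → r_3 = 4.2262
beam 4: φ=270°, α=330°
  direction (0.8660, -0.5000); cell (4,4); t to first gridline: x 0.6466, y 1.3200 (then +1.1547 / +2.0000)
    (5,4) via x @ 0.6466
    (5,3) via y @ 1.3200
    (6,3) via x @ 1.8013
    (7,3) via x @ 2.9560
    (7,2) via y @ 3.3200
    (8,2) via x @ 4.1107  # hit
  → r_4 = 4.1107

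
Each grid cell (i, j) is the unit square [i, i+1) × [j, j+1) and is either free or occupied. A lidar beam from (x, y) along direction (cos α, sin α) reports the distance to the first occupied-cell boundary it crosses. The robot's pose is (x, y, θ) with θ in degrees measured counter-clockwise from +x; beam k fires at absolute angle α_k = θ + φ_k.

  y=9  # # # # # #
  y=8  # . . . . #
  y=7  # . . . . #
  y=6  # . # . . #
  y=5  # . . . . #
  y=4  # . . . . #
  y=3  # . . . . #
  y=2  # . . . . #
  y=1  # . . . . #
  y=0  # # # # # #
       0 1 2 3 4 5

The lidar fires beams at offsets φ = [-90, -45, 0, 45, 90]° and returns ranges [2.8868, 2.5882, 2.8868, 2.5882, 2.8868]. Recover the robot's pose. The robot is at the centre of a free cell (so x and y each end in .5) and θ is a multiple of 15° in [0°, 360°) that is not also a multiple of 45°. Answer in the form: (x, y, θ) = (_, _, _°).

(x, y, θ) = (3.5, 3.5, 210°)

Enumerate (i+0.5, j+0.5, θ) over the 31 free cells and 16 admissible headings. For each, cast all 5 beams and compare to the given ranges.
  (2.5, 7.5, 120°): beam 2 = 1.5529 ≠ 2.5882 ✗
  (1.5, 8.5, 195°): beam 1 = 0.5176 ≠ 2.8868 ✗
  (3.5, 8.5, 300°): beam 2 = 1.9319 ≠ 2.5882 ✗
  (4.5, 4.5, 285°): beam 1 = 3.6235 ≠ 2.8868 ✗
  …
  (3.5, 3.5, 210°): r_1=2.8868, r_2=2.5882, r_3=2.8868, r_4=2.5882, r_5=2.8868 — all match ✓
Only this pose fits every beam.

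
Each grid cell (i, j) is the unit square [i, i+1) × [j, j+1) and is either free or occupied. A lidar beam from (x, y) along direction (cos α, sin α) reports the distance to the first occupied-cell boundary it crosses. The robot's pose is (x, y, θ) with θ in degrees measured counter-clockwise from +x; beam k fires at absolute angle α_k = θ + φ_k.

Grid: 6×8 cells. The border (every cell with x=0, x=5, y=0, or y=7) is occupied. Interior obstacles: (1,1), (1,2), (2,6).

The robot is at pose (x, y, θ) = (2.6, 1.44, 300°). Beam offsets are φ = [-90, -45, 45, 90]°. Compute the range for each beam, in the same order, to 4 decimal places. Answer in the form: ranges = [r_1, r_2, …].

ranges = [0.6928, 0.4555, 1.7000, 2.7713]

beam 1: φ=-90°, α=210°
  d=(-0.8660,-0.5000)  start (2,1)  tX=0.6928 tY=0.8800  stride 1/|dx|=1.1547 1/|dy|=2.0000
    cross x-line → (1,1), t=0.6928 (wall)
  → r_1 = 0.6928
beam 2: φ=-45°, α=255°
  d=(-0.2588,-0.9659)  start (2,1)  tX=2.3182 tY=0.4555  stride 1/|dx|=3.8637 1/|dy|=1.0353
    cross y-line → (2,0), t=0.4555 (wall)
  → r_2 = 0.4555
beam 3: φ=45°, α=345°
  d=(0.9659,-0.2588)  start (2,1)  tX=0.4141 tY=1.7000  stride 1/|dx|=1.0353 1/|dy|=3.8637
    cross x-line → (3,1), t=0.4141
    cross x-line → (4,1), t=1.4494
    cross y-line → (4,0), t=1.7000 (wall)
  → r_3 = 1.7000
beam 4: φ=90°, α=30°
  d=(0.8660,0.5000)  start (2,1)  tX=0.4619 tY=1.1200  stride 1/|dx|=1.1547 1/|dy|=2.0000
    cross x-line → (3,1), t=0.4619
    cross y-line → (3,2), t=1.1200
    cross x-line → (4,2), t=1.6166
    cross x-line → (5,2), t=2.7713 (wall)
  → r_4 = 2.7713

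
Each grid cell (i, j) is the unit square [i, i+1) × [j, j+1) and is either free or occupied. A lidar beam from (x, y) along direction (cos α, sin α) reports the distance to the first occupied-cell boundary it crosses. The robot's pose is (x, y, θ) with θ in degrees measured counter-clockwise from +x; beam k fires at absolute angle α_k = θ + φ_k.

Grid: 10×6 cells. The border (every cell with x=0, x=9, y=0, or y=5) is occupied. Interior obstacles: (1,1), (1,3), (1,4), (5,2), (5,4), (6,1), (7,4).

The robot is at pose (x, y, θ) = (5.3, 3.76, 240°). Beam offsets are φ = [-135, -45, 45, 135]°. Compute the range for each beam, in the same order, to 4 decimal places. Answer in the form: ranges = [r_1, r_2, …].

ranges = [0.2485, 4.4517, 0.7868, 1.7600]

beam 1: φ=-135°, α=105°
  d=(-0.2588,0.9659)  start (5,3)  tX=1.1591 tY=0.2485  stride 1/|dx|=3.8637 1/|dy|=1.0353
    cross y-line → (5,4), t=0.2485 (wall)
  → r_1 = 0.2485
beam 2: φ=-45°, α=195°
  d=(-0.9659,-0.2588)  start (5,3)  tX=0.3106 tY=2.9364  stride 1/|dx|=1.0353 1/|dy|=3.8637
    cross x-line → (4,3), t=0.3106
    cross x-line → (3,3), t=1.3459
    cross x-line → (2,3), t=2.3811
    cross y-line → (2,2), t=2.9364
    cross x-line → (1,2), t=3.4164
    cross x-line → (0,2), t=4.4517 (wall)
  → r_2 = 4.4517
beam 3: φ=45°, α=285°
  d=(0.2588,-0.9659)  start (5,3)  tX=2.7046 tY=0.7868  stride 1/|dx|=3.8637 1/|dy|=1.0353
    cross y-line → (5,2), t=0.7868 (wall)
  → r_3 = 0.7868
beam 4: φ=135°, α=15°
  d=(0.9659,0.2588)  start (5,3)  tX=0.7247 tY=0.9273  stride 1/|dx|=1.0353 1/|dy|=3.8637
    cross x-line → (6,3), t=0.7247
    cross y-line → (6,4), t=0.9273
    cross x-line → (7,4), t=1.7600 (wall)
  → r_4 = 1.7600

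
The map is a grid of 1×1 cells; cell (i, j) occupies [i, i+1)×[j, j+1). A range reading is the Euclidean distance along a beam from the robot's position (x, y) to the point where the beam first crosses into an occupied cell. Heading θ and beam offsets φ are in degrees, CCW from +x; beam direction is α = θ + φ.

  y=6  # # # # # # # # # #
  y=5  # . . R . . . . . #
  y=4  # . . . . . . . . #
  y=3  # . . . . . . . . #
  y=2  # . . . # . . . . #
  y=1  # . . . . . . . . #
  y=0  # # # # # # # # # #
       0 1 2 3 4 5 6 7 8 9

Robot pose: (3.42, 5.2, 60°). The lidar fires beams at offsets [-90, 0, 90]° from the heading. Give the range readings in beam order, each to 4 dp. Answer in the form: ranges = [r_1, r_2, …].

beam 1: φ=-90°, α=330°
  direction (0.8660, -0.5000); cell (3,5); t to first gridline: x 0.6697, y 0.4000 (then +1.1547 / +2.0000)
    (3,4) via y @ 0.4000
    (4,4) via x @ 0.6697
    (5,4) via x @ 1.8244
    (5,3) via y @ 2.4000
    (6,3) via x @ 2.9791
    (7,3) via x @ 4.1338
    (7,2) via y @ 4.4000
    (8,2) via x @ 5.2885
    (8,1) via y @ 6.4000
    (9,1) via x @ 6.4432  # hit
  → r_1 = 6.4432
beam 2: φ=0°, α=60°
  direction (0.5000, 0.8660); cell (3,5); t to first gridline: x 1.1600, y 0.9238 (then +2.0000 / +1.1547)
    (3,6) via y @ 0.9238  # hit
  → r_2 = 0.9238
beam 3: φ=90°, α=150°
  direction (-0.8660, 0.5000); cell (3,5); t to first gridline: x 0.4850, y 1.6000 (then +1.1547 / +2.0000)
    (2,5) via x @ 0.4850
    (2,6) via y @ 1.6000  # hit
  → r_3 = 1.6000

ranges = [6.4432, 0.9238, 1.6000]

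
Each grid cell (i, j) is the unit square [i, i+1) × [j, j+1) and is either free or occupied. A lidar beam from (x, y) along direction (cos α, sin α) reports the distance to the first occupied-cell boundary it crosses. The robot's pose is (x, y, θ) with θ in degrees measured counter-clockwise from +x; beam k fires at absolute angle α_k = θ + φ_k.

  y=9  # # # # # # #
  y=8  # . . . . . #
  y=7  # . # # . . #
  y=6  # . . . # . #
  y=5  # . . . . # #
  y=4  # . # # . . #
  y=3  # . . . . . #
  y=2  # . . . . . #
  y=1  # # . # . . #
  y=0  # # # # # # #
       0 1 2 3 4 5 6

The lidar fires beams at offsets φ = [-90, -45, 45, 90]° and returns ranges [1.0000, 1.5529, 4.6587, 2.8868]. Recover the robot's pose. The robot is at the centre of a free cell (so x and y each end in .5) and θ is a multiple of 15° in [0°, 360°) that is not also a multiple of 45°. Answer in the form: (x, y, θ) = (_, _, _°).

The pose lattice has 32·16 = 512 candidates. Test each by forward raycasting.
  (2.5, 5.5, 165°): beam 1 = 1.5529 ≠ 1.0000 ✗
  (5.5, 8.5, 330°): beam 1 = 1.7321 ≠ 1.0000 ✗
  (4.5, 4.5, 345°): beam 1 = 2.5882 ≠ 1.0000 ✗
  (2.5, 8.5, 345°): beam 1 = 0.5176 ≠ 1.0000 ✗
  …
  (5.5, 3.5, 150°): r_1=1.0000, r_2=1.5529, r_3=4.6587, r_4=2.8868 — all match ✓
Only this pose fits every beam.

(x, y, θ) = (5.5, 3.5, 150°)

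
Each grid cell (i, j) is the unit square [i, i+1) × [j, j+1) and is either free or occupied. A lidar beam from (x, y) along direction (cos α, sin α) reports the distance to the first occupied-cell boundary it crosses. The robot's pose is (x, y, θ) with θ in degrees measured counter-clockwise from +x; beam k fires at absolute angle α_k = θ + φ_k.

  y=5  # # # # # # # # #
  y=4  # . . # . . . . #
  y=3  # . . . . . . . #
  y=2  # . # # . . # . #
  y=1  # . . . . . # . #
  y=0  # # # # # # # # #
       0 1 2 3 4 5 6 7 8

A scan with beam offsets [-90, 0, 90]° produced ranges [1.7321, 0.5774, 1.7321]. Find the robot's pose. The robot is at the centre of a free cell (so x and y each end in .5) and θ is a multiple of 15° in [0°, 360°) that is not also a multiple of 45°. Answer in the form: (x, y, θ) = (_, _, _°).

The pose lattice has 23·16 = 368 candidates. Test each by forward raycasting.
  (7.5, 1.5, 150°): beam 1 = 1.0000 ≠ 1.7321 ✗
  (4.5, 1.5, 60°): beam 1 = 1.0000 ≠ 1.7321 ✗
  (1.5, 1.5, 285°): beam 1 = 0.5176 ≠ 1.7321 ✗
  (2.5, 4.5, 300°): beam 2 = 1.7321 ≠ 0.5774 ✗
  …
  (4.5, 2.5, 210°): r_1=1.7321, r_2=0.5774, r_3=1.7321 — all match ✓
Only this pose fits every beam.

(x, y, θ) = (4.5, 2.5, 210°)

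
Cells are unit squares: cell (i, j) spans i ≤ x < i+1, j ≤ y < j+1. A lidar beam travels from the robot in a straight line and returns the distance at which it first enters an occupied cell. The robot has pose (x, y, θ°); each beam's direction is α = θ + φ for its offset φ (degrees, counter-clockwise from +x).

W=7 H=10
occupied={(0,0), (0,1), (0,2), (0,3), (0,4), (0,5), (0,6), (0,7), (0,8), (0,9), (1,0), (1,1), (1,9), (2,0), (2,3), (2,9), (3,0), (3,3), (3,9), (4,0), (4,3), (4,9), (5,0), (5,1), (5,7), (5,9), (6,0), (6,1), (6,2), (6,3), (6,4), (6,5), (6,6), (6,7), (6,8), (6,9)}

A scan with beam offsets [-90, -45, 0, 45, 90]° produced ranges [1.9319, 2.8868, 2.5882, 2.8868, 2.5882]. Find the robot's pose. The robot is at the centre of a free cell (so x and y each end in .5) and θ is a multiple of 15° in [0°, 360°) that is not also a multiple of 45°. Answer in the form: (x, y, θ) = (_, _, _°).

The pose lattice has 34·16 = 544 candidates. Test each by forward raycasting.
  (4.5, 6.5, 210°): beam 1 = 2.8868 ≠ 1.9319 ✗
  (3.5, 7.5, 255°): beam 1 = 2.5882 ≠ 1.9319 ✗
  (2.5, 4.5, 285°): beam 1 = 1.5529 ≠ 1.9319 ✗
  …
  (3.5, 6.5, 105°): r_1=1.9319, r_2=2.8868, r_3=2.5882, r_4=2.8868, r_5=2.5882 — all match ✓
Unique over the lattice → pose = (3.5, 6.5, 105°).

(x, y, θ) = (3.5, 6.5, 105°)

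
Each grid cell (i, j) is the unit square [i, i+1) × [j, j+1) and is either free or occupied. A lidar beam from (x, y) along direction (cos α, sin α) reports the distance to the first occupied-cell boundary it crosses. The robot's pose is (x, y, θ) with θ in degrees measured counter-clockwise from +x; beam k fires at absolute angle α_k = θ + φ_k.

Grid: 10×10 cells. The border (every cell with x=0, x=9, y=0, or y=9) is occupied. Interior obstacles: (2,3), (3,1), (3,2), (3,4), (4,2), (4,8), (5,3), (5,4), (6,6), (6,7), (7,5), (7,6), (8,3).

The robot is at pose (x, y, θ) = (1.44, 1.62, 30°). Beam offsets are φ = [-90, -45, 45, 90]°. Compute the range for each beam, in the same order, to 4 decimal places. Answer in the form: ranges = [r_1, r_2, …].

ranges = [0.7159, 1.6150, 2.1637, 0.8800]

beam 1: φ=-90°, α=300°
  dir = (cos 300°, sin 300°) = (0.5000, -0.8660); from cell (1,1)
  next x-line at t=1.1200, next y-line at t=0.7159; Δt_x=2.0000, Δt_y=1.1547
    y: enter (1,0) at t=0.7159 ← occupied
  → r_1 = 0.7159
beam 2: φ=-45°, α=345°
  dir = (cos 345°, sin 345°) = (0.9659, -0.2588); from cell (1,1)
  next x-line at t=0.5798, next y-line at t=2.3955; Δt_x=1.0353, Δt_y=3.8637
    x: enter (2,1) at t=0.5798
    x: enter (3,1) at t=1.6150 ← occupied
  → r_2 = 1.6150
beam 3: φ=45°, α=75°
  dir = (cos 75°, sin 75°) = (0.2588, 0.9659); from cell (1,1)
  next x-line at t=2.1637, next y-line at t=0.3934; Δt_x=3.8637, Δt_y=1.0353
    y: enter (1,2) at t=0.3934
    y: enter (1,3) at t=1.4287
    x: enter (2,3) at t=2.1637 ← occupied
  → r_3 = 2.1637
beam 4: φ=90°, α=120°
  dir = (cos 120°, sin 120°) = (-0.5000, 0.8660); from cell (1,1)
  next x-line at t=0.8800, next y-line at t=0.4388; Δt_x=2.0000, Δt_y=1.1547
    y: enter (1,2) at t=0.4388
    x: enter (0,2) at t=0.8800 ← occupied
  → r_4 = 0.8800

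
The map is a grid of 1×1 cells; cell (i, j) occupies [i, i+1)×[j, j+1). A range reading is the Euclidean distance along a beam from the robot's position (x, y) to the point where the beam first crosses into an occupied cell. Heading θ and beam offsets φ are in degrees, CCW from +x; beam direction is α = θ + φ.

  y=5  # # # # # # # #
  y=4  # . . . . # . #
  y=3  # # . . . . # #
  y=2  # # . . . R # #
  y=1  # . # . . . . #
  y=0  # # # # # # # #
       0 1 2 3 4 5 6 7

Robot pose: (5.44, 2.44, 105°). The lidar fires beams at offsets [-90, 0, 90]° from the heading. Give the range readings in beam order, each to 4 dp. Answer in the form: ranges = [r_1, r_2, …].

ranges = [0.5798, 1.6150, 2.5261]

beam 1: φ=-90°, α=15°
  dir = (cos 15°, sin 15°) = (0.9659, 0.2588); from cell (5,2)
  next x-line at t=0.5798, next y-line at t=2.1637; Δt_x=1.0353, Δt_y=3.8637
    x: enter (6,2) at t=0.5798 ← occupied
  → r_1 = 0.5798
beam 2: φ=0°, α=105°
  dir = (cos 105°, sin 105°) = (-0.2588, 0.9659); from cell (5,2)
  next x-line at t=1.7000, next y-line at t=0.5798; Δt_x=3.8637, Δt_y=1.0353
    y: enter (5,3) at t=0.5798
    y: enter (5,4) at t=1.6150 ← occupied
  → r_2 = 1.6150
beam 3: φ=90°, α=195°
  dir = (cos 195°, sin 195°) = (-0.9659, -0.2588); from cell (5,2)
  next x-line at t=0.4555, next y-line at t=1.7000; Δt_x=1.0353, Δt_y=3.8637
    x: enter (4,2) at t=0.4555
    x: enter (3,2) at t=1.4908
    y: enter (3,1) at t=1.7000
    x: enter (2,1) at t=2.5261 ← occupied
  → r_3 = 2.5261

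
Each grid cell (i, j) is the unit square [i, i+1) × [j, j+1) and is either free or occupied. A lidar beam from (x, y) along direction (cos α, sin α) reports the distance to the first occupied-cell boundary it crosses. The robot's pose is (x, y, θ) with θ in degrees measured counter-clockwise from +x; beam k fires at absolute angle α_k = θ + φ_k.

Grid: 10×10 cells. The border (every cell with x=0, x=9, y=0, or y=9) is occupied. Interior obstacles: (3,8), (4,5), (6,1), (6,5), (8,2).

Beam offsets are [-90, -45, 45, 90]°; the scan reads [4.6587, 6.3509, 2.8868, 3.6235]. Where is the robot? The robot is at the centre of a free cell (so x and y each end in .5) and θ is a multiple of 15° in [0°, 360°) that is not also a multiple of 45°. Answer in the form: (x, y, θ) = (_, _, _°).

Candidates: 59 free-cell centres × 16 headings = 944 poses. Raycast each; keep the one whose scan matches to 4 dp.
  (2.5, 1.5, 255°): beam 1 = 1.5529 ≠ 4.6587 ✗
  (3.5, 1.5, 105°): beam 2 = 5.0000 ≠ 6.3509 ✗
  (4.5, 8.5, 240°): beam 1 = 0.5774 ≠ 4.6587 ✗
  (2.5, 3.5, 345°): beam 1 = 2.5882 ≠ 4.6587 ✗
  …
  (2.5, 5.5, 15°): r_1=4.6587, r_2=6.3509, r_3=2.8868, r_4=3.6235 — all match ✓
Only this pose fits every beam.

(x, y, θ) = (2.5, 5.5, 15°)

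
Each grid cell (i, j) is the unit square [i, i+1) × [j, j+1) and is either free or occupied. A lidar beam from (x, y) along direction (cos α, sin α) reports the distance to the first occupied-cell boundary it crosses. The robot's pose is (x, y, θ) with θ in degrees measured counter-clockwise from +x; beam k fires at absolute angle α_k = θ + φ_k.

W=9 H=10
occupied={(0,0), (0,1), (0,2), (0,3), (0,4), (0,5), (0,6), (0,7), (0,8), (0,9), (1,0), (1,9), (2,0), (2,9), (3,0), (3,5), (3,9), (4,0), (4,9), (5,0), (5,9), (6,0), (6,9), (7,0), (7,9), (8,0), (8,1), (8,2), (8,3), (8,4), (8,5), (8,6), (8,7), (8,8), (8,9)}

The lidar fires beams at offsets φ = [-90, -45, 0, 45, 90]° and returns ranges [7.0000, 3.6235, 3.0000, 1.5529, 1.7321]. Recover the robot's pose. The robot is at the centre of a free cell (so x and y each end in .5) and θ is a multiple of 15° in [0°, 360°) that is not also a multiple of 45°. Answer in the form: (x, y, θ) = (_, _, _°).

(x, y, θ) = (4.5, 7.5, 30°)

Enumerate (i+0.5, j+0.5, θ) over the 55 free cells and 16 admissible headings. For each, cast all 5 beams and compare to the given ranges.
  (7.5, 5.5, 285°): beam 1 = 6.7293 ≠ 7.0000 ✗
  (3.5, 2.5, 210°): beam 1 = 5.0000 ≠ 7.0000 ✗
  (2.5, 6.5, 345°): beam 1 = 5.6940 ≠ 7.0000 ✗
  (6.5, 8.5, 120°): beam 1 = 1.0000 ≠ 7.0000 ✗
  …
  (4.5, 7.5, 30°): r_1=7.0000, r_2=3.6235, r_3=3.0000, r_4=1.5529, r_5=1.7321 — all match ✓
Only this pose fits every beam.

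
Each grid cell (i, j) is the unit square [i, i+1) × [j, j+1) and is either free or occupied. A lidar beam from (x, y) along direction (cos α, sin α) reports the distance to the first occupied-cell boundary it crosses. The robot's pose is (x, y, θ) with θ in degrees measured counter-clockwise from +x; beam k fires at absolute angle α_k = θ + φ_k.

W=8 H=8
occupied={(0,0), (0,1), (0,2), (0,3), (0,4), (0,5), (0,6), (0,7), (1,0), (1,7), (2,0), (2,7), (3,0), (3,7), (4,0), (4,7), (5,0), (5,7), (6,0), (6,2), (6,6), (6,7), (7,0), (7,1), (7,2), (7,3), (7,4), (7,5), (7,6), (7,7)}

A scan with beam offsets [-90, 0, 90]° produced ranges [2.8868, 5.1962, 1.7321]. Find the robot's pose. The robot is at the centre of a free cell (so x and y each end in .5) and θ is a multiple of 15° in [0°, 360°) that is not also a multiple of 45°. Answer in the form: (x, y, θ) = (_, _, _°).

(x, y, θ) = (5.5, 4.5, 210°)

Enumerate (i+0.5, j+0.5, θ) over the 34 free cells and 16 admissible headings. For each, cast all 3 beams and compare to the given ranges.
  (5.5, 5.5, 150°): beam 1 = 1.0000 ≠ 2.8868 ✗
  (2.5, 6.5, 75°): beam 1 = 4.6587 ≠ 2.8868 ✗
  (5.5, 1.5, 165°): beam 1 = 4.6587 ≠ 2.8868 ✗
  (5.5, 3.5, 300°): beam 1 = 5.0000 ≠ 2.8868 ✗
  (4.5, 6.5, 120°): beam 1 = 1.0000 ≠ 2.8868 ✗
  …
  (5.5, 4.5, 210°): r_1=2.8868, r_2=5.1962, r_3=1.7321 — all match ✓
Only this pose fits every beam.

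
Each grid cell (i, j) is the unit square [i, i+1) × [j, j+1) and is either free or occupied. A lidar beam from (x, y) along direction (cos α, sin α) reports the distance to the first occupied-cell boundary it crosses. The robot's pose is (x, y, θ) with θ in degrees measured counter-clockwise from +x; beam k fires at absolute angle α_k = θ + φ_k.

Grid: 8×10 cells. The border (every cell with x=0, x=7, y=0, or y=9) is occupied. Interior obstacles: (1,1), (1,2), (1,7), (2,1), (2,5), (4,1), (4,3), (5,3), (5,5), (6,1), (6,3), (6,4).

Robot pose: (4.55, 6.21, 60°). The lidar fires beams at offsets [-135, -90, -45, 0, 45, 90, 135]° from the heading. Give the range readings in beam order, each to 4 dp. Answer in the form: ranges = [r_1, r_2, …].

ranges = [2.2880, 0.5196, 2.5364, 3.2216, 2.8884, 2.9445, 1.6047]

beam 1: φ=-135°, α=285°
  d=(0.2588,-0.9659)  start (4,6)  tX=1.7387 tY=0.2174  stride 1/|dx|=3.8637 1/|dy|=1.0353
    cross y-line → (4,5), t=0.2174
    cross y-line → (4,4), t=1.2527
    cross x-line → (5,4), t=1.7387
    cross y-line → (5,3), t=2.2880 (wall)
  → r_1 = 2.2880
beam 2: φ=-90°, α=330°
  d=(0.8660,-0.5000)  start (4,6)  tX=0.5196 tY=0.4200  stride 1/|dx|=1.1547 1/|dy|=2.0000
    cross y-line → (4,5), t=0.4200
    cross x-line → (5,5), t=0.5196 (wall)
  → r_2 = 0.5196
beam 3: φ=-45°, α=15°
  d=(0.9659,0.2588)  start (4,6)  tX=0.4659 tY=3.0523  stride 1/|dx|=1.0353 1/|dy|=3.8637
    cross x-line → (5,6), t=0.4659
    cross x-line → (6,6), t=1.5012
    cross x-line → (7,6), t=2.5364 (wall)
  → r_3 = 2.5364
beam 4: φ=0°, α=60°
  d=(0.5000,0.8660)  start (4,6)  tX=0.9000 tY=0.9122  stride 1/|dx|=2.0000 1/|dy|=1.1547
    cross x-line → (5,6), t=0.9000
    cross y-line → (5,7), t=0.9122
    cross y-line → (5,8), t=2.0669
    cross x-line → (6,8), t=2.9000
    cross y-line → (6,9), t=3.2216 (wall)
  → r_4 = 3.2216
beam 5: φ=45°, α=105°
  d=(-0.2588,0.9659)  start (4,6)  tX=2.1250 tY=0.8179  stride 1/|dx|=3.8637 1/|dy|=1.0353
    cross y-line → (4,7), t=0.8179
    cross y-line → (4,8), t=1.8531
    cross x-line → (3,8), t=2.1250
    cross y-line → (3,9), t=2.8884 (wall)
  → r_5 = 2.8884
beam 6: φ=90°, α=150°
  d=(-0.8660,0.5000)  start (4,6)  tX=0.6351 tY=1.5800  stride 1/|dx|=1.1547 1/|dy|=2.0000
    cross x-line → (3,6), t=0.6351
    cross y-line → (3,7), t=1.5800
    cross x-line → (2,7), t=1.7898
    cross x-line → (1,7), t=2.9445 (wall)
  → r_6 = 2.9445
beam 7: φ=135°, α=195°
  d=(-0.9659,-0.2588)  start (4,6)  tX=0.5694 tY=0.8114  stride 1/|dx|=1.0353 1/|dy|=3.8637
    cross x-line → (3,6), t=0.5694
    cross y-line → (3,5), t=0.8114
    cross x-line → (2,5), t=1.6047 (wall)
  → r_7 = 1.6047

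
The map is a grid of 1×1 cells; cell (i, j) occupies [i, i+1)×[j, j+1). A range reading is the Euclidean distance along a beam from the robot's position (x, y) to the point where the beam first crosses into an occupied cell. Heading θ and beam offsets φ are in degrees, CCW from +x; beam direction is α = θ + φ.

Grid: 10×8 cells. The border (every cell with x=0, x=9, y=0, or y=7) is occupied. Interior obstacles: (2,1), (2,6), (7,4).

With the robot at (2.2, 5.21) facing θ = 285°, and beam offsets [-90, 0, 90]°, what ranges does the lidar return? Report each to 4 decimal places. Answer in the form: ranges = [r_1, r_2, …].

ranges = [1.2423, 4.3585, 6.9160]

beam 1: φ=-90°, α=195°
  d=(-0.9659,-0.2588)  start (2,5)  tX=0.2071 tY=0.8114  stride 1/|dx|=1.0353 1/|dy|=3.8637
    cross x-line → (1,5), t=0.2071
    cross y-line → (1,4), t=0.8114
    cross x-line → (0,4), t=1.2423 (wall)
  → r_1 = 1.2423
beam 2: φ=0°, α=285°
  d=(0.2588,-0.9659)  start (2,5)  tX=3.0910 tY=0.2174  stride 1/|dx|=3.8637 1/|dy|=1.0353
    cross y-line → (2,4), t=0.2174
    cross y-line → (2,3), t=1.2527
    cross y-line → (2,2), t=2.2880
    cross x-line → (3,2), t=3.0910
    cross y-line → (3,1), t=3.3232
    cross y-line → (3,0), t=4.3585 (wall)
  → r_2 = 4.3585
beam 3: φ=90°, α=15°
  d=(0.9659,0.2588)  start (2,5)  tX=0.8282 tY=3.0523  stride 1/|dx|=1.0353 1/|dy|=3.8637
    cross x-line → (3,5), t=0.8282
    cross x-line → (4,5), t=1.8635
    cross x-line → (5,5), t=2.8988
    cross y-line → (5,6), t=3.0523
    cross x-line → (6,6), t=3.9340
    cross x-line → (7,6), t=4.9693
    cross x-line → (8,6), t=6.0046
    cross y-line → (8,7), t=6.9160 (wall)
  → r_3 = 6.9160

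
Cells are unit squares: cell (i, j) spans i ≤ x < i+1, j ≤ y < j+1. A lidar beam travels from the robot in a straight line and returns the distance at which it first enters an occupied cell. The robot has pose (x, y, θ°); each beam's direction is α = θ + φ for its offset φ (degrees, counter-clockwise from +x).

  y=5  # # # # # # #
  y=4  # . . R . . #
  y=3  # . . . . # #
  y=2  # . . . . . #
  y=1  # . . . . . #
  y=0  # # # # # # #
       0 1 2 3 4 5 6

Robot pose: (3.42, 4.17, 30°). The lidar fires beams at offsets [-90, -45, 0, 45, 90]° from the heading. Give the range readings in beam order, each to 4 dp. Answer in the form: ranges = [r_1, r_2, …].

beam 1: φ=-90°, α=300°
  dir = (cos 300°, sin 300°) = (0.5000, -0.8660); from cell (3,4)
  next x-line at t=1.1600, next y-line at t=0.1963; Δt_x=2.0000, Δt_y=1.1547
    y: enter (3,3) at t=0.1963
    x: enter (4,3) at t=1.1600
    y: enter (4,2) at t=1.3510
    y: enter (4,1) at t=2.5057
    x: enter (5,1) at t=3.1600
    y: enter (5,0) at t=3.6604 ← occupied
  → r_1 = 3.6604
beam 2: φ=-45°, α=345°
  dir = (cos 345°, sin 345°) = (0.9659, -0.2588); from cell (3,4)
  next x-line at t=0.6005, next y-line at t=0.6568; Δt_x=1.0353, Δt_y=3.8637
    x: enter (4,4) at t=0.6005
    y: enter (4,3) at t=0.6568
    x: enter (5,3) at t=1.6357 ← occupied
  → r_2 = 1.6357
beam 3: φ=0°, α=30°
  dir = (cos 30°, sin 30°) = (0.8660, 0.5000); from cell (3,4)
  next x-line at t=0.6697, next y-line at t=1.6600; Δt_x=1.1547, Δt_y=2.0000
    x: enter (4,4) at t=0.6697
    y: enter (4,5) at t=1.6600 ← occupied
  → r_3 = 1.6600
beam 4: φ=45°, α=75°
  dir = (cos 75°, sin 75°) = (0.2588, 0.9659); from cell (3,4)
  next x-line at t=2.2409, next y-line at t=0.8593; Δt_x=3.8637, Δt_y=1.0353
    y: enter (3,5) at t=0.8593 ← occupied
  → r_4 = 0.8593
beam 5: φ=90°, α=120°
  dir = (cos 120°, sin 120°) = (-0.5000, 0.8660); from cell (3,4)
  next x-line at t=0.8400, next y-line at t=0.9584; Δt_x=2.0000, Δt_y=1.1547
    x: enter (2,4) at t=0.8400
    y: enter (2,5) at t=0.9584 ← occupied
  → r_5 = 0.9584

ranges = [3.6604, 1.6357, 1.6600, 0.8593, 0.9584]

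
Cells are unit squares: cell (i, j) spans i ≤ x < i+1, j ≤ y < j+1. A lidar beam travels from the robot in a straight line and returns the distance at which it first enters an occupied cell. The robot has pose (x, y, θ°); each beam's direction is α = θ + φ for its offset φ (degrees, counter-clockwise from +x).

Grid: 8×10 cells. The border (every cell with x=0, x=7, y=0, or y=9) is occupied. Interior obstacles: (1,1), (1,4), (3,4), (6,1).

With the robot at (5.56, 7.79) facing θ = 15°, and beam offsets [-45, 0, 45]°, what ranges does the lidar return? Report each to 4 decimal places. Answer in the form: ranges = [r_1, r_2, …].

beam 1: φ=-45°, α=330°
  dir = (cos 330°, sin 330°) = (0.8660, -0.5000); from cell (5,7)
  next x-line at t=0.5081, next y-line at t=1.5800; Δt_x=1.1547, Δt_y=2.0000
    x: enter (6,7) at t=0.5081
    y: enter (6,6) at t=1.5800
    x: enter (7,6) at t=1.6628 ← occupied
  → r_1 = 1.6628
beam 2: φ=0°, α=15°
  dir = (cos 15°, sin 15°) = (0.9659, 0.2588); from cell (5,7)
  next x-line at t=0.4555, next y-line at t=0.8114; Δt_x=1.0353, Δt_y=3.8637
    x: enter (6,7) at t=0.4555
    y: enter (6,8) at t=0.8114
    x: enter (7,8) at t=1.4908 ← occupied
  → r_2 = 1.4908
beam 3: φ=45°, α=60°
  dir = (cos 60°, sin 60°) = (0.5000, 0.8660); from cell (5,7)
  next x-line at t=0.8800, next y-line at t=0.2425; Δt_x=2.0000, Δt_y=1.1547
    y: enter (5,8) at t=0.2425
    x: enter (6,8) at t=0.8800
    y: enter (6,9) at t=1.3972 ← occupied
  → r_3 = 1.3972

ranges = [1.6628, 1.4908, 1.3972]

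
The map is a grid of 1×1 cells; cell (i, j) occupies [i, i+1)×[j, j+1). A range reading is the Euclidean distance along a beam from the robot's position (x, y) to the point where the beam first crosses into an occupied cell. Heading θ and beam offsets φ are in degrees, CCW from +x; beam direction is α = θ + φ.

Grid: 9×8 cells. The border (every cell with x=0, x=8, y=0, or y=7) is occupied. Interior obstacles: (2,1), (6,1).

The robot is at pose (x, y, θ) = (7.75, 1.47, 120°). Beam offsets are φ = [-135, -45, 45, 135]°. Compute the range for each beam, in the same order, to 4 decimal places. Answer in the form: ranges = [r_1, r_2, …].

ranges = [0.2588, 0.9659, 0.7765, 0.4866]

beam 1: φ=-135°, α=345°
  direction (0.9659, -0.2588); cell (7,1); t to first gridline: x 0.2588, y 1.8159 (then +1.0353 / +3.8637)
    (8,1) via x @ 0.2588  # hit
  → r_1 = 0.2588
beam 2: φ=-45°, α=75°
  direction (0.2588, 0.9659); cell (7,1); t to first gridline: x 0.9659, y 0.5487 (then +3.8637 / +1.0353)
    (7,2) via y @ 0.5487
    (8,2) via x @ 0.9659  # hit
  → r_2 = 0.9659
beam 3: φ=45°, α=165°
  direction (-0.9659, 0.2588); cell (7,1); t to first gridline: x 0.7765, y 2.0478 (then +1.0353 / +3.8637)
    (6,1) via x @ 0.7765  # hit
  → r_3 = 0.7765
beam 4: φ=135°, α=255°
  direction (-0.2588, -0.9659); cell (7,1); t to first gridline: x 2.8978, y 0.4866 (then +3.8637 / +1.0353)
    (7,0) via y @ 0.4866  # hit
  → r_4 = 0.4866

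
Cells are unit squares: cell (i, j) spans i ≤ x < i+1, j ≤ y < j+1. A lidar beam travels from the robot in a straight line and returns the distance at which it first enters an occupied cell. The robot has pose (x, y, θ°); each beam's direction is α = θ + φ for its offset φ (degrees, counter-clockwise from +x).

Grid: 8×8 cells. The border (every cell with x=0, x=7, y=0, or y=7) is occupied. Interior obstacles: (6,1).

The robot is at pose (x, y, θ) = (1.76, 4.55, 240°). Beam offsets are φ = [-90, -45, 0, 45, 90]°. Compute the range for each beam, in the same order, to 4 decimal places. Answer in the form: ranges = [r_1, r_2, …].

ranges = [0.8776, 0.7868, 1.5200, 3.6752, 5.1000]

beam 1: φ=-90°, α=150°
  d=(-0.8660,0.5000)  start (1,4)  tX=0.8776 tY=0.9000  stride 1/|dx|=1.1547 1/|dy|=2.0000
    cross x-line → (0,4), t=0.8776 (wall)
  → r_1 = 0.8776
beam 2: φ=-45°, α=195°
  d=(-0.9659,-0.2588)  start (1,4)  tX=0.7868 tY=2.1250  stride 1/|dx|=1.0353 1/|dy|=3.8637
    cross x-line → (0,4), t=0.7868 (wall)
  → r_2 = 0.7868
beam 3: φ=0°, α=240°
  d=(-0.5000,-0.8660)  start (1,4)  tX=1.5200 tY=0.6351  stride 1/|dx|=2.0000 1/|dy|=1.1547
    cross y-line → (1,3), t=0.6351
    cross x-line → (0,3), t=1.5200 (wall)
  → r_3 = 1.5200
beam 4: φ=45°, α=285°
  d=(0.2588,-0.9659)  start (1,4)  tX=0.9273 tY=0.5694  stride 1/|dx|=3.8637 1/|dy|=1.0353
    cross y-line → (1,3), t=0.5694
    cross x-line → (2,3), t=0.9273
    cross y-line → (2,2), t=1.6047
    cross y-line → (2,1), t=2.6400
    cross y-line → (2,0), t=3.6752 (wall)
  → r_4 = 3.6752
beam 5: φ=90°, α=330°
  d=(0.8660,-0.5000)  start (1,4)  tX=0.2771 tY=1.1000  stride 1/|dx|=1.1547 1/|dy|=2.0000
    cross x-line → (2,4), t=0.2771
    cross y-line → (2,3), t=1.1000
    cross x-line → (3,3), t=1.4318
    cross x-line → (4,3), t=2.5865
    cross y-line → (4,2), t=3.1000
    cross x-line → (5,2), t=3.7412
    cross x-line → (6,2), t=4.8959
    cross y-line → (6,1), t=5.1000 (wall)
  → r_5 = 5.1000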